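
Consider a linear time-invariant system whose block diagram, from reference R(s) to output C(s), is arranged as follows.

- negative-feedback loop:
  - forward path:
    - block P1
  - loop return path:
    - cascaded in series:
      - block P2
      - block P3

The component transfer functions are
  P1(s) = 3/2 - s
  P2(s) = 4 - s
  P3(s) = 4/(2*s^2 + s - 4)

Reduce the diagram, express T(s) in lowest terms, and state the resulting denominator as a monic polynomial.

The answer is s^2 - 7*s/2 + 10/3.

Reasoning:
Step 1: cascade P2, P3 gives (16 - 4*s)/(2*s^2 + s - 4)
Step 2: collapse the loop (P1 forward, (P2*P3) return) gives (-4*s^3 + 4*s^2 + 11*s - 12)/(12*s^2 - 42*s + 40)
Step 2 gives the fully reduced T(s), with no common factor left to cancel. The denominator's leading coefficient is 12, so divide each of its coefficients by 12 to get the monic form.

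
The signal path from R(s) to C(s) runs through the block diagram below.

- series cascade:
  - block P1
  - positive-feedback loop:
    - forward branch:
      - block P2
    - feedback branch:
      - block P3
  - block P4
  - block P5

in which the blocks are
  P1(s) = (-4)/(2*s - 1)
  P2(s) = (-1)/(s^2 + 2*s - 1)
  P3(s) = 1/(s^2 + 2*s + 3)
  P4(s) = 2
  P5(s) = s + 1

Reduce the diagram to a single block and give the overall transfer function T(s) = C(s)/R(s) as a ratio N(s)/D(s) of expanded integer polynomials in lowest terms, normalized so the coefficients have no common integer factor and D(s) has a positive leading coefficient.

Answer: (8*s^3 + 24*s^2 + 40*s + 24)/(2*s^5 + 7*s^4 + 8*s^3 + 2*s^2 - 8*s + 2)

Working:
[1] reduce the feedback loop with forward P2 and return P3: (-s^2 - 2*s - 3)/(s^4 + 4*s^3 + 6*s^2 + 4*s - 2)
[2] combine P1, [P2/(1-P2*P3)], P4, P5 in series, giving the overall T(s)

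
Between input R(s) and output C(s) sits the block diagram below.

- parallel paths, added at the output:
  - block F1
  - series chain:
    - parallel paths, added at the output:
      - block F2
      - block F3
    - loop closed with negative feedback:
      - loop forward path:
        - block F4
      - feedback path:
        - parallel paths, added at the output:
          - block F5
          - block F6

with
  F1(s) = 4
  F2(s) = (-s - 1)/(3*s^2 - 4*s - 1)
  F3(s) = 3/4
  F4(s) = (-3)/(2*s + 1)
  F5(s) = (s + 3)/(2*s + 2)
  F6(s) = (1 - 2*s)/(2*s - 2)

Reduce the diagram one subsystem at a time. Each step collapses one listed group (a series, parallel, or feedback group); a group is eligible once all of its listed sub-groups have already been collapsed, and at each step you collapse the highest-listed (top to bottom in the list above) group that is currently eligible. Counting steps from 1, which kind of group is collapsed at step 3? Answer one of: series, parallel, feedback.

[1] sum the parallel branches F2, F3
[2] combine F5, F6 in parallel
[3] apply the feedback formula to F4, (F5+F6)
[4] series reduction of (F2+F3), [F4/(1+F4*(F5+F6))]
[5] sum the parallel branches F1, ((F2+F3)*[F4/(1+F4*(F5+F6))])
The group at step 3 is a feedback group.

Answer: feedback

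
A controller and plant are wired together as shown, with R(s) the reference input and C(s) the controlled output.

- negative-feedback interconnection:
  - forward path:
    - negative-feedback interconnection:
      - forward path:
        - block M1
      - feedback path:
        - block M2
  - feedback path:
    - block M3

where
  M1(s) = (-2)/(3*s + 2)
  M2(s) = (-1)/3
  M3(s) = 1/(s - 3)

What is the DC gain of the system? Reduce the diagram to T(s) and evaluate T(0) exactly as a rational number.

Reducing step by step:

(1) apply the feedback formula to M1, M2, giving (-6)/(9*s + 8)
(2) reduce the feedback loop with forward [M1/(1+M1*M2)] and return M3, giving (18 - 6*s)/(9*s^2 - 19*s - 30)
Step 2 gives the overall T(s). Then T(0) = 18/(-30) = -3/5.

Answer: -3/5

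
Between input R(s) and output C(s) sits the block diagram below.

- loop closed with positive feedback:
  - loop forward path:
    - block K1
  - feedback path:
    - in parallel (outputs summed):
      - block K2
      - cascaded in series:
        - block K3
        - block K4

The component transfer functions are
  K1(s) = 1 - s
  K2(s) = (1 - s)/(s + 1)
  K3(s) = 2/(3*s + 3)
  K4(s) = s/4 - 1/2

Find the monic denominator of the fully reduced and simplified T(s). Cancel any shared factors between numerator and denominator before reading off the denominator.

(1) combine K3, K4 in series, giving (s - 2)/(6*s + 6)
(2) sum the parallel branches K2, (K3*K4), giving (4 - 5*s)/(6*s + 6)
(3) reduce the feedback loop with forward K1 and return (K2+(K3*K4)), giving (6*s^2 - 6)/(5*s^2 - 15*s - 2)
That last expression is T(s), already simplified. Scaling its denominator by 1/5 (the reciprocal of the leading coefficient) yields the monic denominator.

Answer: s^2 - 3*s - 2/5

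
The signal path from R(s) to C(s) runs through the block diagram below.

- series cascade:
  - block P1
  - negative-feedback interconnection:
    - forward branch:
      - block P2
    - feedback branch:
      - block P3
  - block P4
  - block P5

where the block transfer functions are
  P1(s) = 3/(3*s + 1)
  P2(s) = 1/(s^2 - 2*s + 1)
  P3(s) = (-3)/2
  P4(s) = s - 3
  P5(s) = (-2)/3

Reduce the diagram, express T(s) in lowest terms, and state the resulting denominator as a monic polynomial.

First reduce the diagram to T(s).

Step 1 - apply the feedback formula to P2, P3 -> 2/(2*s^2 - 4*s - 1)
Step 2 - series reduction of P1, [P2/(1+P2*P3)], P4, P5 -> (12 - 4*s)/(6*s^3 - 10*s^2 - 7*s - 1)
The result of step 2 is T(s) in lowest terms. Its denominator has leading coefficient 6; dividing the denominator through by 6 makes it monic.

Answer: s^3 - 5*s^2/3 - 7*s/6 - 1/6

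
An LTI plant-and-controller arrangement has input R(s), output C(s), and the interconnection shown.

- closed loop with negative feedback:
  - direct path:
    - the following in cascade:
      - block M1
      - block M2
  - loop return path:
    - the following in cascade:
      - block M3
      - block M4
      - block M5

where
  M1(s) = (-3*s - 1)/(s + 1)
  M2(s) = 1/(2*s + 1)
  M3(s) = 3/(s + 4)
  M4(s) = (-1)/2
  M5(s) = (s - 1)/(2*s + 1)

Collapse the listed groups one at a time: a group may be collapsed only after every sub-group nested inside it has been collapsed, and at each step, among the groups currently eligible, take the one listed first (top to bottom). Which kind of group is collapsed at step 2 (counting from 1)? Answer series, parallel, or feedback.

Step 1: cascade M1, M2
Step 2: cascade M3, M4, M5
Step 3: feedback reduction of (M1*M2), (M3*M4*M5)
So the answer for step 2 is series.

Hence the answer: series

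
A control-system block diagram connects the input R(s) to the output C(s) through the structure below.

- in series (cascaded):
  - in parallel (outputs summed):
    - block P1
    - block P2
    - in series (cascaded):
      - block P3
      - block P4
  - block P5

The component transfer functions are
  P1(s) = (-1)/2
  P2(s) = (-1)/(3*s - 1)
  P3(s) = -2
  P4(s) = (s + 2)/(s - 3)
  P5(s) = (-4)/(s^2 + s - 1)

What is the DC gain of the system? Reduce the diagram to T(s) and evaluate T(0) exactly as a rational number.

Step 1 - combine P3, P4 in series = (-2*s - 4)/(s - 3)
Step 2 - sum the parallel branches P1, P2, (P3*P4) = (-15*s^2 - 12*s + 11)/(6*s^2 - 20*s + 6)
Step 3 - multiply (P1+P2+(P3*P4)), P5 (series) = (30*s^2 + 24*s - 22)/(3*s^4 - 7*s^3 - 10*s^2 + 13*s - 3)
The step-3 result is T(s). Setting s = 0: T(0) = -22/(-3) = 22/3.

Hence the answer: 22/3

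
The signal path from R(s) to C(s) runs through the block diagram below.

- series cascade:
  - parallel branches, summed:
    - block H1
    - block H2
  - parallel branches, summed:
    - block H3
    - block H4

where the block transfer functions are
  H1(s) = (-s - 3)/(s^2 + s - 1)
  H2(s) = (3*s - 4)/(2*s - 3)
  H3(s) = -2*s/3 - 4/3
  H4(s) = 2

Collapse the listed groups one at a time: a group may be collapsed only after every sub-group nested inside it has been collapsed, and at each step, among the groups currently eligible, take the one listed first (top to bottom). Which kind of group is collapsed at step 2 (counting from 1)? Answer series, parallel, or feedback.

[1] reduce the parallel group H1, H2
[2] parallel reduction of H3, H4
[3] series reduction of (H1+H2), (H3+H4)
So the answer for step 2 is parallel.

Final answer: parallel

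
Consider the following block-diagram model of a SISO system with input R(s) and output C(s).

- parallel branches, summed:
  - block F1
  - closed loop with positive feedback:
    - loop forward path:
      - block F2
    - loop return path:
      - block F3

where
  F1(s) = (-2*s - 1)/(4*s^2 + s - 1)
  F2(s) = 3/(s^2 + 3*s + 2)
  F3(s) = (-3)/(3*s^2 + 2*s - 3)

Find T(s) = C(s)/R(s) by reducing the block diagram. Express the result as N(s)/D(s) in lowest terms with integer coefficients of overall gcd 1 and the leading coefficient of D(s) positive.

First reduce the diagram to T(s).

1. collapse the loop (F2 forward, F3 return), giving (9*s^2 + 6*s - 9)/(3*s^4 + 11*s^3 + 9*s^2 - 5*s + 3)
2. sum the parallel branches F1, [F2/(1-F2*F3)], giving the overall T(s)

Answer: (-6*s^5 + 11*s^4 + 4*s^3 - 38*s^2 - 16*s + 6)/(12*s^6 + 47*s^5 + 44*s^4 - 22*s^3 - 2*s^2 + 8*s - 3)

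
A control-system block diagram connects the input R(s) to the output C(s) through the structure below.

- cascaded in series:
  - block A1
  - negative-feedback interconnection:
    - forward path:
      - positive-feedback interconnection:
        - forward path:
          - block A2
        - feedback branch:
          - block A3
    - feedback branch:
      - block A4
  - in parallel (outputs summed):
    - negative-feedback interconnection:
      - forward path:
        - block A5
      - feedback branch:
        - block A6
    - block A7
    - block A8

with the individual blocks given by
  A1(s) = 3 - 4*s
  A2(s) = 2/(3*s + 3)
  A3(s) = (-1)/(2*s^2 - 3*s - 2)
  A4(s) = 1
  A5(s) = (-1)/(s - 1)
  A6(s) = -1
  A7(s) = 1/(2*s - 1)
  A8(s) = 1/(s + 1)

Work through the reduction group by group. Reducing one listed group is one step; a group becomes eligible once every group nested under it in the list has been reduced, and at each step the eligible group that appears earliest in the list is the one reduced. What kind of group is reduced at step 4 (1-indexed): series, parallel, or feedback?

Step 1 - feedback reduction of A2, A3
Step 2 - reduce the feedback loop with forward [A2/(1-A2*A3)] and return A4
Step 3 - feedback reduction of A5, A6
Step 4 - add [A5/(1+A5*A6)], A7, A8 (parallel)
Step 5 - cascade A1, [[A2/(1-A2*A3)]/(1+[A2/(1-A2*A3)]*A4)], ([A5/(1+A5*A6)]+A7+A8)
So the answer for step 4 is parallel.

Therefore the answer is parallel.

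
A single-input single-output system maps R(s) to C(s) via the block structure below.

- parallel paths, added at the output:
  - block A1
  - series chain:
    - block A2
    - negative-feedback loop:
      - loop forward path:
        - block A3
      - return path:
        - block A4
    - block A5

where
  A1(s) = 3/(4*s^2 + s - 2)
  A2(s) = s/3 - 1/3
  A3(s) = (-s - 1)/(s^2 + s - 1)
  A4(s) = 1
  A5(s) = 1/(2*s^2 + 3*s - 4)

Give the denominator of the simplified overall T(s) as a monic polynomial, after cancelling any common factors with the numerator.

[1] feedback reduction of A3, A4; result (-s - 1)/(s^2 - 2)
[2] cascade A2, [A3/(1+A3*A4)], A5; result (1 - s^2)/(6*s^4 + 9*s^3 - 24*s^2 - 18*s + 24)
[3] reduce the parallel group A1, (A2*[A3/(1+A3*A4)]*A5); result (14*s^4 + 26*s^3 - 66*s^2 - 53*s + 70)/(24*s^6 + 42*s^5 - 99*s^4 - 114*s^3 + 126*s^2 + 60*s - 48)
The result of step 3 is T(s) in lowest terms. Its denominator has leading coefficient 24; dividing the denominator through by 24 makes it monic.

Hence the answer: s^6 + 7*s^5/4 - 33*s^4/8 - 19*s^3/4 + 21*s^2/4 + 5*s/2 - 2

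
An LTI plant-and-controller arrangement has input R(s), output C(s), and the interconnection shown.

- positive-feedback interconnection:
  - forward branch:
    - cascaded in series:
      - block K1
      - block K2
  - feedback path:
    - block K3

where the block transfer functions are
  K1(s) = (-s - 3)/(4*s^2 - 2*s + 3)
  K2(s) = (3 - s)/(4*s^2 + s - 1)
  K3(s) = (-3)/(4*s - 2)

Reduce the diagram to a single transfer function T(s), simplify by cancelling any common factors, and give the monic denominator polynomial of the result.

First reduce the diagram to T(s).

(1) multiply K1, K2 (series), giving (s^2 - 9)/(16*s^4 - 4*s^3 + 6*s^2 + 5*s - 3)
(2) feedback reduction of (K1*K2), K3, giving (4*s^3 - 2*s^2 - 36*s + 18)/(64*s^5 - 48*s^4 + 32*s^3 + 11*s^2 - 22*s - 21)
Step 2 gives the fully reduced T(s), with no common factor left to cancel. The denominator's leading coefficient is 64, so divide each of its coefficients by 64 to get the monic form.

Answer: s^5 - 3*s^4/4 + s^3/2 + 11*s^2/64 - 11*s/32 - 21/64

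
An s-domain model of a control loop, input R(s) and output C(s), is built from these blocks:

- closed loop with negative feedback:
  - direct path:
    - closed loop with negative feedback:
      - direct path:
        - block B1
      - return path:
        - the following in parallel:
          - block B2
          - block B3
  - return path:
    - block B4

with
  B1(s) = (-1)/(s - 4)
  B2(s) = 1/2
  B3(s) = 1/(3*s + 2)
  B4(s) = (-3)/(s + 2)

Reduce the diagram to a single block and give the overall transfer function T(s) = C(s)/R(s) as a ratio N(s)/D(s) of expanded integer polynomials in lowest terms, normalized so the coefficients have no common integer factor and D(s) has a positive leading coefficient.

[1] add B2, B3 (parallel); result (3*s + 4)/(6*s + 4)
[2] collapse the loop (B1 forward, (B2+B3) return); result (-6*s - 4)/(6*s^2 - 23*s - 20)
[3] apply the feedback formula to [B1/(1+B1*(B2+B3))], B4, giving the overall T(s)

Hence the answer: (-6*s^2 - 16*s - 8)/(6*s^3 - 11*s^2 - 48*s - 28)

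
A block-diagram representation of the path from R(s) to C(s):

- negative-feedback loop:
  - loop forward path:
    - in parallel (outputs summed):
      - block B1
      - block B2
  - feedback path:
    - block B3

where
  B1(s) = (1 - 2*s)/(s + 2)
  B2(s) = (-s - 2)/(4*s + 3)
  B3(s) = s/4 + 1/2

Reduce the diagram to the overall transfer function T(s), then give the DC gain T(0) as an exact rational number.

Step 1. reduce the parallel group B1, B2 -> (-9*s^2 - 6*s - 1)/(4*s^2 + 11*s + 6)
Step 2. collapse the loop ((B1+B2) forward, B3 return) -> (36*s^2 + 24*s + 4)/(9*s^3 + 8*s^2 - 31*s - 22)
That last expression is T(s); at s = 0 only the constant terms survive, so T(0) = 4/(-22) = -2/11.

Final answer: -2/11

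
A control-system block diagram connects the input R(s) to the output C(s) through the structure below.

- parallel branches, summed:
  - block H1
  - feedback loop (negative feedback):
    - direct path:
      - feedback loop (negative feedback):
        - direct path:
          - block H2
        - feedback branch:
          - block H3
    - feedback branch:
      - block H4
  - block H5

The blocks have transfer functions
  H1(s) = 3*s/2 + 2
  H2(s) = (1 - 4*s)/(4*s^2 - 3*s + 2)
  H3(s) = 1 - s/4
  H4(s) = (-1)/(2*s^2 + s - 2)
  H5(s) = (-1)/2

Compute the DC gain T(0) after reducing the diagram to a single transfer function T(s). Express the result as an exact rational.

Answer: 25/14

Working:
(1) reduce the feedback loop with forward H2 and return H3 -> (4 - 16*s)/(20*s^2 - 29*s + 12)
(2) reduce the feedback loop with forward [H2/(1+H2*H3)] and return H4 -> (-32*s^3 - 8*s^2 + 36*s - 8)/(40*s^4 - 38*s^3 - 45*s^2 + 86*s - 28)
(3) combine H1, [[H2/(1+H2*H3)]/(1+[H2/(1+H2*H3)]*H4)], H5 in parallel -> (120*s^5 + 6*s^4 - 313*s^3 + 107*s^2 + 246*s - 100)/(80*s^4 - 76*s^3 - 90*s^2 + 172*s - 56)
That last expression is T(s); at s = 0 only the constant terms survive, so T(0) = -100/(-56) = 25/14.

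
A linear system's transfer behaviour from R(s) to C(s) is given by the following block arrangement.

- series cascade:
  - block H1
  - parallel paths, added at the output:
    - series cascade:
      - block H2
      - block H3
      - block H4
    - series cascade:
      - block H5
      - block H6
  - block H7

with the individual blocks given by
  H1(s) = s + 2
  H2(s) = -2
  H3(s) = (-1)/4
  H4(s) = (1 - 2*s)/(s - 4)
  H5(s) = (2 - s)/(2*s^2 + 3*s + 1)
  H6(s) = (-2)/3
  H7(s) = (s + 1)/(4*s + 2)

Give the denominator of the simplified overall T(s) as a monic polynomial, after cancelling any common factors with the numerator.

The answer is s^3 - 3*s^2 - 15*s/4 - 1.

Reasoning:
1. series reduction of H2, H3, H4, giving (1 - 2*s)/(2*s - 8)
2. combine H5, H6 in series, giving (2*s - 4)/(6*s^2 + 9*s + 3)
3. add (H2*H3*H4), (H5*H6) (parallel), giving (-12*s^3 - 8*s^2 - 21*s + 35)/(12*s^3 - 30*s^2 - 66*s - 24)
4. cascade H1, ((H2*H3*H4)+(H5*H6)), H7, giving (-12*s^4 - 32*s^3 - 37*s^2 - 7*s + 70)/(48*s^3 - 144*s^2 - 180*s - 48)
Step 4 gives the fully reduced T(s), with no common factor left to cancel. The denominator's leading coefficient is 48, so divide each of its coefficients by 48 to get the monic form.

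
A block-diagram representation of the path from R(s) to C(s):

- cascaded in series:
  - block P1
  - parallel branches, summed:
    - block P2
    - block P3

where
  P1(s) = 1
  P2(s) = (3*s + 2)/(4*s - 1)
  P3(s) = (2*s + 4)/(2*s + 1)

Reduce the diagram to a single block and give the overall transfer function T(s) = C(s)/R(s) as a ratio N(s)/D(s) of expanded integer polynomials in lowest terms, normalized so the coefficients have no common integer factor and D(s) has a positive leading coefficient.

First reduce the diagram to T(s).

1. add P2, P3 (parallel), giving (14*s^2 + 21*s - 2)/(8*s^2 + 2*s - 1)
2. combine P1, (P2+P3) in series: this yields T(s), and no further normalization is needed

Answer: (14*s^2 + 21*s - 2)/(8*s^2 + 2*s - 1)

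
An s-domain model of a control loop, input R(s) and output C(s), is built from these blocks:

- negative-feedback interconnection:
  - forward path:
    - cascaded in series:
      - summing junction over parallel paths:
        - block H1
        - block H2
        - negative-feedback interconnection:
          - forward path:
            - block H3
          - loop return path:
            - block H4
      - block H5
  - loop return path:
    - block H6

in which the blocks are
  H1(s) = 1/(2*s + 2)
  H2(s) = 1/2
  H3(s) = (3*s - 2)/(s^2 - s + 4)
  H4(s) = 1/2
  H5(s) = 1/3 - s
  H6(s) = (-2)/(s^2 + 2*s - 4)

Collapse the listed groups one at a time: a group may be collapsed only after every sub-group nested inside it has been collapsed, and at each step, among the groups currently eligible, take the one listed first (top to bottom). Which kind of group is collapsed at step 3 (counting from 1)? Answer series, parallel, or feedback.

Reducing step by step:

1. collapse the loop (H3 forward, H4 return)
2. parallel reduction of H1, H2, [H3/(1+H3*H4)]
3. reduce the series chain (H1+H2+[H3/(1+H3*H4)]), H5
4. close the feedback loop around ((H1+H2+[H3/(1+H3*H4)])*H5), H6
At step 3 the group reduced is series.

Answer: series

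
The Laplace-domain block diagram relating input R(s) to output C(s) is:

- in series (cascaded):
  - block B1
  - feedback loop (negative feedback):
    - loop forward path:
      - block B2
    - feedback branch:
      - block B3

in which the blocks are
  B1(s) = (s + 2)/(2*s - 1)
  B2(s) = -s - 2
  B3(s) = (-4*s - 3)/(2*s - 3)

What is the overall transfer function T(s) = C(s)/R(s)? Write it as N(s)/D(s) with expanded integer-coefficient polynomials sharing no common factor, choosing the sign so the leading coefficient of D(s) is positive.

Step 1: feedback reduction of B2, B3 -> (-2*s^2 - s + 6)/(4*s^2 + 13*s + 3)
Step 2: multiply B1, [B2/(1+B2*B3)] (series), giving the overall T(s)

Answer: (-2*s^3 - 5*s^2 + 4*s + 12)/(8*s^3 + 22*s^2 - 7*s - 3)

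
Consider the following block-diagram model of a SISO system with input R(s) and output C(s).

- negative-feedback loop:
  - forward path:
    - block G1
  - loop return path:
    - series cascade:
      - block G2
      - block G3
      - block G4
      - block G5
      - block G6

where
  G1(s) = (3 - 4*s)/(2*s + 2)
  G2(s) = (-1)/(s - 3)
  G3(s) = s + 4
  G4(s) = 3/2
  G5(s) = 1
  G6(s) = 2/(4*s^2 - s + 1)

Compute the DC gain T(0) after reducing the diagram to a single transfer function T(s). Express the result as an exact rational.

Step 1 - multiply G2, G3, G4, G5, G6 (series): (-3*s - 12)/(4*s^3 - 13*s^2 + 4*s - 3)
Step 2 - feedback reduction of G1, (G2*G3*G4*G5*G6): (-16*s^4 + 64*s^3 - 55*s^2 + 24*s - 9)/(8*s^4 - 18*s^3 - 6*s^2 + 41*s - 42)
That last expression is T(s); at s = 0 only the constant terms survive, so T(0) = -9/(-42) = 3/14.

Therefore the answer is 3/14.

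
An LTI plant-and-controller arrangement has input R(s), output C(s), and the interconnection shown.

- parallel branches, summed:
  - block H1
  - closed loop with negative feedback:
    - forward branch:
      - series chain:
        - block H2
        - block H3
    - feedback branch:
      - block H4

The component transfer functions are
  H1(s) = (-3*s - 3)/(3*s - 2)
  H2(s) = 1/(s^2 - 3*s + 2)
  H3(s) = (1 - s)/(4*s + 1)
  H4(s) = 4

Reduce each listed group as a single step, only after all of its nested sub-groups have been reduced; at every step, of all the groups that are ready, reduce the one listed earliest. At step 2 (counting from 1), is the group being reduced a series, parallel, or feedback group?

[1] cascade H2, H3
[2] apply the feedback formula to (H2*H3), H4
[3] parallel reduction of H1, [(H2*H3)/(1+(H2*H3)*H4)]
At step 2 the group reduced is feedback.

Final answer: feedback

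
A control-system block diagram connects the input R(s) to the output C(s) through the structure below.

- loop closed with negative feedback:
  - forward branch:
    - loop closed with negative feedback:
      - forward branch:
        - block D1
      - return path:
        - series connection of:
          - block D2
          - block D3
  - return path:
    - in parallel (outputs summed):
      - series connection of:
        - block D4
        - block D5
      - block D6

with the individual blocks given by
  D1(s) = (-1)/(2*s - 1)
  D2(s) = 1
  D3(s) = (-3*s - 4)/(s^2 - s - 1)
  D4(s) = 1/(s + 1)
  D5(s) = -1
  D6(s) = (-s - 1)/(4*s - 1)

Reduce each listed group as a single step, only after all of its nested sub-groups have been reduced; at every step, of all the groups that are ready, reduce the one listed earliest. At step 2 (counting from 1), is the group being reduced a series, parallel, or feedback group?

(1) series reduction of D2, D3
(2) apply the feedback formula to D1, (D2*D3)
(3) series reduction of D4, D5
(4) parallel reduction of (D4*D5), D6
(5) close the feedback loop around [D1/(1+D1*(D2*D3))], ((D4*D5)+D6)
So the answer for step 2 is feedback.

Therefore the answer is feedback.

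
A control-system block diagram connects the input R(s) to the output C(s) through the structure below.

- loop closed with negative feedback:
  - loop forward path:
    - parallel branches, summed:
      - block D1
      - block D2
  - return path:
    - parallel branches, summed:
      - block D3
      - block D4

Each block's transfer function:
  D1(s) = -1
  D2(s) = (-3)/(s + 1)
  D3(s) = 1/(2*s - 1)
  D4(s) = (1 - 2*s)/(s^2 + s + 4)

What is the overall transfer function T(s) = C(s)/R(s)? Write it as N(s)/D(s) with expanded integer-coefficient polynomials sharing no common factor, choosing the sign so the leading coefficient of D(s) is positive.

Reducing step by step:

Step 1. sum the parallel branches D1, D2 -> (-s - 4)/(s + 1)
Step 2. reduce the parallel group D3, D4 -> (-3*s^2 + 5*s + 3)/(2*s^3 + s^2 + 7*s - 4)
Step 3. reduce the feedback loop with forward (D1+D2) and return (D3+D4), giving the overall T(s)

Answer: (-2*s^4 - 9*s^3 - 11*s^2 - 24*s + 16)/(2*s^4 + 6*s^3 + 15*s^2 - 20*s - 16)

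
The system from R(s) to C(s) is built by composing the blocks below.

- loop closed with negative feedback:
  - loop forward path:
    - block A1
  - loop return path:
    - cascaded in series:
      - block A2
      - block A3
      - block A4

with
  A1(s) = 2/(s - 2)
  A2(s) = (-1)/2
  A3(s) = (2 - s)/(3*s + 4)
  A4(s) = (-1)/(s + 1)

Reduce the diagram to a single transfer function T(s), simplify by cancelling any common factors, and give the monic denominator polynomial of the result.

(1) series reduction of A2, A3, A4 gives (2 - s)/(6*s^2 + 14*s + 8)
(2) reduce the feedback loop with forward A1 and return (A2*A3*A4) gives (6*s^2 + 14*s + 8)/(3*s^3 + s^2 - 11*s - 6)
T(s) is the step-2 result (common factors already cancelled). Leading coefficient of the denominator: 3. Divide through by 3 for the monic polynomial.

Hence the answer: s^3 + s^2/3 - 11*s/3 - 2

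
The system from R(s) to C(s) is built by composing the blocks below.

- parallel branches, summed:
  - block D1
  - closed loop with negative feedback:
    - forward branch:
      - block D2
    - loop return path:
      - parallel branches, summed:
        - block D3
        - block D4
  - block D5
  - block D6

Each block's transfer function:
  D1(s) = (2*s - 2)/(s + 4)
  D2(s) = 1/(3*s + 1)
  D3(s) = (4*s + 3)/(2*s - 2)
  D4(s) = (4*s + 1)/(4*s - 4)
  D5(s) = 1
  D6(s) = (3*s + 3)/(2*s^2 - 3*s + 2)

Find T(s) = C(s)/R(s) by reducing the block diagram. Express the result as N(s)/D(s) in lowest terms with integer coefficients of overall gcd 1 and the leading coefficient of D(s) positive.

The answer is (72*s^5 + 8*s^4 + 202*s^3 + 186*s^2 + 181*s + 16)/(24*s^5 + 68*s^4 - 94*s^3 + 71*s^2 + 2*s + 24).

Reasoning:
1. add D3, D4 (parallel) -> (12*s + 7)/(4*s - 4)
2. reduce the feedback loop with forward D2 and return (D3+D4) -> (4*s - 4)/(12*s^2 + 4*s + 3)
3. combine D1, [D2/(1+D2*(D3+D4))], D5, D6 in parallel - this is the overall T(s), already in the required normalized form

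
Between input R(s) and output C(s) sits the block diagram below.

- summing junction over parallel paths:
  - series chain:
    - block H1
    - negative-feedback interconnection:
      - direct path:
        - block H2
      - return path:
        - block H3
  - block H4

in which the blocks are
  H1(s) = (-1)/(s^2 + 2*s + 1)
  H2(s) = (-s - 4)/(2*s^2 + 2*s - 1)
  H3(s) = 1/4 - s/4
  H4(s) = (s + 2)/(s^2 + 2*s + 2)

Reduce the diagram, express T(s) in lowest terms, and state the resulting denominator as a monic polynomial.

Reducing step by step:

(1) feedback reduction of H2, H3 gives (-4*s - 16)/(9*s^2 + 11*s - 8)
(2) reduce the series chain H1, [H2/(1+H2*H3)] gives (4*s + 16)/(9*s^4 + 29*s^3 + 23*s^2 - 5*s - 8)
(3) add (H1*[H2/(1+H2*H3)]), H4 (parallel) gives (9*s^5 + 47*s^4 + 85*s^3 + 65*s^2 + 22*s + 16)/(9*s^6 + 47*s^5 + 99*s^4 + 99*s^3 + 28*s^2 - 26*s - 16)
No further cancellation is possible in the step-3 result, so that is T(s). Its denominator becomes monic after dividing by the leading coefficient 9.

Answer: s^6 + 47*s^5/9 + 11*s^4 + 11*s^3 + 28*s^2/9 - 26*s/9 - 16/9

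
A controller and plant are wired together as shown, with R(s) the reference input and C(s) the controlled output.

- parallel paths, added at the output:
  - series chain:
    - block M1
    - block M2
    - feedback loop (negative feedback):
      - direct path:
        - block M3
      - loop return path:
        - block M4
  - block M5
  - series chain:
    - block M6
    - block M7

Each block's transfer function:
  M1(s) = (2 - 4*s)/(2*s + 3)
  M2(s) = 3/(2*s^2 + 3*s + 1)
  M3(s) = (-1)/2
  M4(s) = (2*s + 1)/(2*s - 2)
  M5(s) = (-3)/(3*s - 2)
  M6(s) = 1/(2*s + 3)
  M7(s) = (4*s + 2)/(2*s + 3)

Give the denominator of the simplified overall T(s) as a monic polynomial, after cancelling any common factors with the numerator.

Answer: s^6 + 4*s^5/3 - 16*s^4/3 - 127*s^3/12 - 107*s^2/48 + 73*s/16 + 15/8

Working:
(1) apply the feedback formula to M3, M4 -> (2 - 2*s)/(2*s - 5)
(2) multiply M1, M2, [M3/(1+M3*M4)] (series) -> (24*s^2 - 36*s + 12)/(8*s^4 + 4*s^3 - 38*s^2 - 49*s - 15)
(3) combine M6, M7 in series -> (4*s + 2)/(4*s^2 + 12*s + 9)
(4) combine (M1*M2*[M3/(1+M3*M4)]), M5, (M6*M7) in parallel -> (-8*s^4 - 68*s^3 + 366*s^2 + 869*s + 83)/(48*s^6 + 64*s^5 - 256*s^4 - 508*s^3 - 107*s^2 + 219*s + 90)
T(s) is the step-4 result (common factors already cancelled). Leading coefficient of the denominator: 48. Divide through by 48 for the monic polynomial.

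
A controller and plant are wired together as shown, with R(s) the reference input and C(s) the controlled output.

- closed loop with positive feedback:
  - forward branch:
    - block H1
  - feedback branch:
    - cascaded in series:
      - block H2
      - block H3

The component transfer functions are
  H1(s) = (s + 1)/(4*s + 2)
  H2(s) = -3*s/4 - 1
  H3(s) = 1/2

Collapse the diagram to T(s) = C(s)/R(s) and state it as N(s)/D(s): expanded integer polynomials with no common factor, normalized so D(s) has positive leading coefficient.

Reducing step by step:

Step 1 - series reduction of H2, H3; result -3*s/8 - 1/2
Step 2 - reduce the feedback loop with forward H1 and return (H2*H3); the result is T(s) itself (integer coefficients, no common factor, positive leading denominator coefficient)

Answer: (8*s + 8)/(3*s^2 + 39*s + 20)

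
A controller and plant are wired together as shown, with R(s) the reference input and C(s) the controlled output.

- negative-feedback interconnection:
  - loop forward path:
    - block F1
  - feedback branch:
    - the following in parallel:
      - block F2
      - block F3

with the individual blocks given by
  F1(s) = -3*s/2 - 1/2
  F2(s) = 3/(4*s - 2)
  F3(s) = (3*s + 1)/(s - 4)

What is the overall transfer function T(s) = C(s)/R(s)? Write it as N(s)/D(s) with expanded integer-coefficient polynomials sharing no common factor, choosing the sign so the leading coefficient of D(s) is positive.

Step 1. parallel reduction of F2, F3; result (12*s^2 + s - 14)/(4*s^2 - 18*s + 8)
Step 2. reduce the feedback loop with forward F1 and return (F2+F3); the result is T(s) itself (integer coefficients, no common factor, positive leading denominator coefficient)

Hence the answer: (12*s^3 - 50*s^2 + 6*s + 8)/(36*s^3 + 7*s^2 - 5*s - 30)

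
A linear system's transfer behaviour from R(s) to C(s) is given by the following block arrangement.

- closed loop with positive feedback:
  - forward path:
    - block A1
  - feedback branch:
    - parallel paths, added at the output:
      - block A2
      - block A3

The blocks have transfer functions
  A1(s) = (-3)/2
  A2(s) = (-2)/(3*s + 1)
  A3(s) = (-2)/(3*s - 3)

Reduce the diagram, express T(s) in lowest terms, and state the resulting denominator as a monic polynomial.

1. combine A2, A3 in parallel; result (4 - 12*s)/(9*s^2 - 6*s - 3)
2. feedback reduction of A1, (A2+A3); result (-9*s^2 + 6*s + 3)/(6*s^2 - 16*s + 2)
That last expression is T(s), already simplified. Scaling its denominator by 1/6 (the reciprocal of the leading coefficient) yields the monic denominator.

Therefore the answer is s^2 - 8*s/3 + 1/3.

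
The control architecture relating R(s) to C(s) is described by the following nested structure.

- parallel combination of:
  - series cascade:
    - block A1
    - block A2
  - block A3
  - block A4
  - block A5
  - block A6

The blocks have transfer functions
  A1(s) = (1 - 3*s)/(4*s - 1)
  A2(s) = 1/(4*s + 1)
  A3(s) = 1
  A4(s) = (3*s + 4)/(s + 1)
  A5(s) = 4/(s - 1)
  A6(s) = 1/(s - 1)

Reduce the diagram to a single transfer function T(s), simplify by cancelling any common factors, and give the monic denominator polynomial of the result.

Step 1: cascade A1, A2 gives (1 - 3*s)/(16*s^2 - 1)
Step 2: parallel reduction of (A1*A2), A3, A4, A5, A6 gives (64*s^4 + 93*s^3 - 3*s^2 - 3*s - 1)/(16*s^4 - 17*s^2 + 1)
T(s) is the step-2 result (common factors already cancelled). Leading coefficient of the denominator: 16. Divide through by 16 for the monic polynomial.

Hence the answer: s^4 - 17*s^2/16 + 1/16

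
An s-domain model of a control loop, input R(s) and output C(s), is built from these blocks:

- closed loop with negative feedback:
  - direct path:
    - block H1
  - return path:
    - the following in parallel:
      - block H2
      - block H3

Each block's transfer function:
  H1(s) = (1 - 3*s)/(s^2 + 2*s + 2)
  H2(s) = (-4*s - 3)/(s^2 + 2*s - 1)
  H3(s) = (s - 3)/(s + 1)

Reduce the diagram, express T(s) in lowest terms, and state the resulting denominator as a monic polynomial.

The answer is s^5 + 2*s^4 + 25*s^3 + 44*s^2 - 14*s - 2.

Reasoning:
(1) add H2, H3 (parallel); result (s^3 - 5*s^2 - 14*s)/(s^3 + 3*s^2 + s - 1)
(2) close the feedback loop around H1, (H2+H3); result (-3*s^4 - 8*s^3 + 4*s - 1)/(s^5 + 2*s^4 + 25*s^3 + 44*s^2 - 14*s - 2)
The result of step 2 is T(s) in lowest terms. Its denominator already has leading coefficient 1, so it is monic as it stands.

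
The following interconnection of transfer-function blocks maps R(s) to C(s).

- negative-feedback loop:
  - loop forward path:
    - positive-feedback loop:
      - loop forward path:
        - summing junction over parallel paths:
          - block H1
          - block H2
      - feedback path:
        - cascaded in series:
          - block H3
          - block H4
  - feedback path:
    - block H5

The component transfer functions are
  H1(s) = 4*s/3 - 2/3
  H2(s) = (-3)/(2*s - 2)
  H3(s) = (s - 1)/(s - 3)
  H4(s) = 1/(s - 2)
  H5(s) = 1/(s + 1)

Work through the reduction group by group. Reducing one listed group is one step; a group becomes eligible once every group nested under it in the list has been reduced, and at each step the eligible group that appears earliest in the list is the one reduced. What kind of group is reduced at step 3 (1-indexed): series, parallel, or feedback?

The answer is feedback.

Reasoning:
[1] parallel reduction of H1, H2
[2] reduce the series chain H3, H4
[3] close the feedback loop around (H1+H2), (H3*H4)
[4] reduce the feedback loop with forward [(H1+H2)/(1-(H1+H2)*(H3*H4))] and return H5
Step 3 collapses a feedback group.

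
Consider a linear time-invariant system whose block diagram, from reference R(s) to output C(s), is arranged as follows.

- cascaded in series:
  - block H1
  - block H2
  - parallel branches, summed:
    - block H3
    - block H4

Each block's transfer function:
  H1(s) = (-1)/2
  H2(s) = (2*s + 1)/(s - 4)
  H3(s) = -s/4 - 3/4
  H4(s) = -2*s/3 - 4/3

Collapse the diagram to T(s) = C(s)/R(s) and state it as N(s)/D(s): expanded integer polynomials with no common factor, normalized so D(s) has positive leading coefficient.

1. parallel reduction of H3, H4 = -11*s/12 - 25/12
2. cascade H1, H2, (H3+H4), giving the overall T(s)

Answer: (22*s^2 + 61*s + 25)/(24*s - 96)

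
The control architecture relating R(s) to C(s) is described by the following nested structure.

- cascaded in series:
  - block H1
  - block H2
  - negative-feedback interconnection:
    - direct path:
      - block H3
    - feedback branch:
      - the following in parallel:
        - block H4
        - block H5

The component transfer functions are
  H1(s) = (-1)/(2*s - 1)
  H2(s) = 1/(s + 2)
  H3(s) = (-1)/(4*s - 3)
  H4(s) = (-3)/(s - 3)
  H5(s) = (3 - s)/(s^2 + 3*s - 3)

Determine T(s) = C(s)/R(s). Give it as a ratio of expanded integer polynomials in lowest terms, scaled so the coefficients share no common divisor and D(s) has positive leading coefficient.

Answer: (s^3 - 12*s + 9)/(8*s^6 + 6*s^5 - 105*s^4 + 24*s^3 + 259*s^2 - 231*s + 54)

Working:
Step 1 - sum the parallel branches H4, H5, giving (-4*s^2 - 3*s)/(s^3 - 12*s + 9)
Step 2 - reduce the feedback loop with forward H3 and return (H4+H5), giving (-s^3 + 12*s - 9)/(4*s^4 - 3*s^3 - 44*s^2 + 75*s - 27)
Step 3 - reduce the series chain H1, H2, [H3/(1+H3*(H4+H5))], which is the overall transfer function T(s) = C(s)/R(s) in lowest terms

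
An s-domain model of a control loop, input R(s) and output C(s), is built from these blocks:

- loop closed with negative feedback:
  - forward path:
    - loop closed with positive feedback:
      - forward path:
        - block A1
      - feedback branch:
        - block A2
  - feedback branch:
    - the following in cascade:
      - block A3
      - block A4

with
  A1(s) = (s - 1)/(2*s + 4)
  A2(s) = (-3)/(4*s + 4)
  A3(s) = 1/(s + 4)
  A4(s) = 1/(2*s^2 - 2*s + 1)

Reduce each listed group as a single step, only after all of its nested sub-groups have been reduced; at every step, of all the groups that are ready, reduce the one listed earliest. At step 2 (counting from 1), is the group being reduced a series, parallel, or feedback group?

Reducing step by step:

Step 1: reduce the feedback loop with forward A1 and return A2
Step 2: cascade A3, A4
Step 3: apply the feedback formula to [A1/(1-A1*A2)], (A3*A4)
Step 2 collapses a series group.

Answer: series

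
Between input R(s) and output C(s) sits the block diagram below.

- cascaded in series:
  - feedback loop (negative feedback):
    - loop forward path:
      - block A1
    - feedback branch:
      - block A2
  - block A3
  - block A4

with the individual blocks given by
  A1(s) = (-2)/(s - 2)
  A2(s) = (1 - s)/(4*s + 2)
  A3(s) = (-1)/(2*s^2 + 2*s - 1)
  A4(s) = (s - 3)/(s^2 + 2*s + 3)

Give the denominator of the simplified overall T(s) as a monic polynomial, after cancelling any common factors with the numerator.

Answer: s^6 + 2*s^5 - 7*s^3 - 41*s^2/4 - 3*s/2 + 9/4

Working:
Step 1: reduce the feedback loop with forward A1 and return A2; result (-4*s - 2)/(2*s^2 - 2*s - 3)
Step 2: cascade [A1/(1+A1*A2)], A3, A4; result (4*s^2 - 10*s - 6)/(4*s^6 + 8*s^5 - 28*s^3 - 41*s^2 - 6*s + 9)
The result of step 2 is T(s) in lowest terms. Its denominator has leading coefficient 4; dividing the denominator through by 4 makes it monic.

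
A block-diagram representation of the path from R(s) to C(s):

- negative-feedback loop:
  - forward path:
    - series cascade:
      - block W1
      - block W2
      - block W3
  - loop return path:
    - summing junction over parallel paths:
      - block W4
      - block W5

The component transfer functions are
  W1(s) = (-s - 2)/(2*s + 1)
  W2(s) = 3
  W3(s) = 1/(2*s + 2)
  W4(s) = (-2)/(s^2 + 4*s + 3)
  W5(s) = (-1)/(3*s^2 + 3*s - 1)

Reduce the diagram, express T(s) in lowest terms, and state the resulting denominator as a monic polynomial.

Step 1 - cascade W1, W2, W3: (-3*s - 6)/(4*s^2 + 6*s + 2)
Step 2 - parallel reduction of W4, W5: (-7*s^2 - 10*s - 1)/(3*s^4 + 15*s^3 + 20*s^2 + 5*s - 3)
Step 3 - reduce the feedback loop with forward (W1*W2*W3) and return (W4+W5): (-9*s^5 - 63*s^4 - 150*s^3 - 135*s^2 - 21*s + 18)/(12*s^6 + 78*s^5 + 176*s^4 + 191*s^3 + 130*s^2 + 55*s)
The result of step 3 is T(s) in lowest terms. Its denominator has leading coefficient 12; dividing the denominator through by 12 makes it monic.

Final answer: s^6 + 13*s^5/2 + 44*s^4/3 + 191*s^3/12 + 65*s^2/6 + 55*s/12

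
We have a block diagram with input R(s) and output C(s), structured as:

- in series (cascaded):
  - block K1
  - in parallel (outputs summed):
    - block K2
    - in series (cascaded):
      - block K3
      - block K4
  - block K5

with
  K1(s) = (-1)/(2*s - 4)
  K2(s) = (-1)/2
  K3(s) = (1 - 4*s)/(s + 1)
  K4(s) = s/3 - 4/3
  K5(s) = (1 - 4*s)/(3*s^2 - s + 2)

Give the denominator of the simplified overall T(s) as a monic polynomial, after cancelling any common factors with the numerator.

Step 1. cascade K3, K4 gives (-4*s^2 + 17*s - 4)/(3*s + 3)
Step 2. combine K2, (K3*K4) in parallel gives (-8*s^2 + 31*s - 11)/(6*s + 6)
Step 3. combine K1, (K2+(K3*K4)), K5 in series gives (-32*s^3 + 132*s^2 - 75*s + 11)/(36*s^4 - 48*s^3 - 36*s^2 - 48)
Step 3 gives the fully reduced T(s), with no common factor left to cancel. The denominator's leading coefficient is 36, so divide each of its coefficients by 36 to get the monic form.

Answer: s^4 - 4*s^3/3 - s^2 - 4/3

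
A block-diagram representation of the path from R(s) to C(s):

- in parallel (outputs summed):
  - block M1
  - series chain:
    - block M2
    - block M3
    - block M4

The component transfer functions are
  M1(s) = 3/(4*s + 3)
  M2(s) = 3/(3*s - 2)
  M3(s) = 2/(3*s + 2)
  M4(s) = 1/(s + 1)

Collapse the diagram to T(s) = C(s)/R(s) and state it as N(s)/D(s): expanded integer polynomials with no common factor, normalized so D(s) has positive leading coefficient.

[1] series reduction of M2, M3, M4; result 6/(9*s^3 + 9*s^2 - 4*s - 4)
[2] add M1, (M2*M3*M4) (parallel) - this is the overall T(s), already in the required normalized form

Answer: (27*s^3 + 27*s^2 + 12*s + 6)/(36*s^4 + 63*s^3 + 11*s^2 - 28*s - 12)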